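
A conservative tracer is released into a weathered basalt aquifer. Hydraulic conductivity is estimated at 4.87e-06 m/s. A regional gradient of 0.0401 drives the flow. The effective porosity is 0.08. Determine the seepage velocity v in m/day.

Convert K: 4.87e-06 m/s × 86400 = 0.4208 m/day.
Hydraulic gradient i = 0.0401.
Darcy flux q = K · i = 0.4208 × 0.04010 = 0.01687 m/day.
Seepage velocity v = q / n_e = 0.01687 / 0.08 = 0.2109 m/day.

0.211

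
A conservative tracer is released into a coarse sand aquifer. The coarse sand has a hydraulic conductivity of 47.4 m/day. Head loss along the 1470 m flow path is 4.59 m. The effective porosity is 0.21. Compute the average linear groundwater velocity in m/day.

0.705

Hydraulic gradient i = Δh / L = 4.59 / 1470 = 0.003122.
Darcy flux q = K · i = 47.40 × 0.003122 = 0.1480 m/day.
Seepage velocity v = q / n_e = 0.1480 / 0.21 = 0.7048 m/day.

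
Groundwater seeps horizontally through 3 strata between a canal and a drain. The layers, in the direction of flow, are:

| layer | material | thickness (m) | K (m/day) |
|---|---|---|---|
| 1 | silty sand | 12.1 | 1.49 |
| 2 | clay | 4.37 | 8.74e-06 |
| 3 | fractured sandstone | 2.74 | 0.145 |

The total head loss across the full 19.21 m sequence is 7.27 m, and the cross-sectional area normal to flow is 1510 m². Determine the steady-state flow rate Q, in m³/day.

0.0220

Flow is perpendicular to layering, so the layers act in series and the equivalent K is the thickness-weighted harmonic mean.
Total thickness L = 12.1 + 4.37 + 2.74 = 19.21 m.
Σ(b_i/K_i) = 12.1/1.49 + 4.37/8.74e-06 + 2.74/0.145 = 5.000e+05 d.
K_eq = L / Σ(b_i/K_i) = 19.21 / 5.000e+05 = 3.842e-05 m/day.
Q = K_eq · A · (Δh/L) = 3.842e-05 × 1510 × (7.27/19.21) = 0.02195 m³/day.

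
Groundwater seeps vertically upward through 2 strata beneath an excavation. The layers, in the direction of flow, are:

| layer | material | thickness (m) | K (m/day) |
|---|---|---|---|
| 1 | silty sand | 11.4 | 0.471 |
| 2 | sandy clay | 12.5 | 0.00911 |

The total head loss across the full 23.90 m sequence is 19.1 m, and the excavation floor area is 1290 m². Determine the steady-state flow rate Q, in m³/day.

Flow is perpendicular to layering, so the layers act in series and the equivalent K is the thickness-weighted harmonic mean.
Total thickness L = 11.4 + 12.5 = 23.90 m.
Σ(b_i/K_i) = 11.4/0.471 + 12.5/0.00911 = 1396 d.
K_eq = L / Σ(b_i/K_i) = 23.90 / 1396 = 0.01712 m/day.
Q = K_eq · A · (Δh/L) = 0.01712 × 1290 × (19.1/23.90) = 17.65 m³/day.

17.6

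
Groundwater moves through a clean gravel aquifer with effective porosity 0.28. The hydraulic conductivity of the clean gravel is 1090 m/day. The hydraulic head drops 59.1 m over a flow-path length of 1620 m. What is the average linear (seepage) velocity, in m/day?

142

Hydraulic gradient i = Δh / L = 59.1 / 1620 = 0.03648.
Darcy flux q = K · i = 1090 × 0.03648 = 39.76 m/day.
Seepage velocity v = q / n_e = 39.76 / 0.28 = 142.0 m/day.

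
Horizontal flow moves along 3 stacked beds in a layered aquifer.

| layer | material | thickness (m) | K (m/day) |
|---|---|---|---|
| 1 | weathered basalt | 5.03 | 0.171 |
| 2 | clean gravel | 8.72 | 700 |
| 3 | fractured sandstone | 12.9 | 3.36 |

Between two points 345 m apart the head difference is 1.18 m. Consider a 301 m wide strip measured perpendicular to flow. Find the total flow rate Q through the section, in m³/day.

Flow is parallel to layering, so each bed carries its own Darcy discharge and the transmissivities add.
Σ(K_i·b_i) = 0.171×5.03 + 700×8.72 + 3.36×12.9 = 6148 m²/day.
Hydraulic gradient i = Δh / L = 1.18 / 345 = 0.003420.
Q = Σ(K_i·b_i) · W · i = 6148 × 301 × 0.003420 = 6330 m³/day.

6330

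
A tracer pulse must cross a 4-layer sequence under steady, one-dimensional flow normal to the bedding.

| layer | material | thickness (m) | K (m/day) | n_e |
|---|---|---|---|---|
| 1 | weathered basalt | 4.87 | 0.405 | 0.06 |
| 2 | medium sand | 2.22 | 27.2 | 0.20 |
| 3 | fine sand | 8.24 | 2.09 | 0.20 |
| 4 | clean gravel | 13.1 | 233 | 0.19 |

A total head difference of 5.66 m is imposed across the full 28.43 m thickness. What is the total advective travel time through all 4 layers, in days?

With flow normal to the layers, continuity requires the same specific discharge q through every layer.
Σ(b_i/K_i) = 4.87/0.405 + 2.22/27.2 + 8.24/2.09 + 13.1/233 = 16.11 d.
q = Δh / Σ(b_i/K_i) = 5.66 / 16.11 = 0.3514 m/day.
In each layer the seepage velocity is v_i = q/n_i, so the layer transit time is t_i = b_i·n_i / q:
  layer 1 (weathered basalt): t_1 = 4.87 × 0.06 / 0.3514 = 0.8314 d
  layer 2 (medium sand): t_2 = 2.22 × 0.20 / 0.3514 = 1.263 d
  layer 3 (fine sand): t_3 = 8.24 × 0.20 / 0.3514 = 4.689 d
  layer 4 (clean gravel): t_4 = 13.1 × 0.19 / 0.3514 = 7.082 d
Total t = Σ t_i = 13.87 days.

13.9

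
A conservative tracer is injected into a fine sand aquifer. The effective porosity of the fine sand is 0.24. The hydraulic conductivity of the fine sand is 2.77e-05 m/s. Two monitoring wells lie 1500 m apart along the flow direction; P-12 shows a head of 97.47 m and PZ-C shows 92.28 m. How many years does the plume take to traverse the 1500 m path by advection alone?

Convert K: 2.77e-05 m/s × 86400 = 2.393 m/day.
Hydraulic gradient i = (97.47 − 92.28) / 1500 = 5.19 / 1500 = 0.003460.
Darcy flux q = K · i = 2.393 × 0.003460 = 0.008281 m/day.
Seepage velocity v = q / n_e = 0.008281 / 0.24 = 0.03450 m/day.
Travel time t = L / v = 1500 / 0.03450 = 43474 days = 119.0 years.

119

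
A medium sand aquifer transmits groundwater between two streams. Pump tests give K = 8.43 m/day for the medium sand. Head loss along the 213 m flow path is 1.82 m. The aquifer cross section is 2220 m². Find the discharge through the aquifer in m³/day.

Hydraulic gradient i = Δh / L = 1.82 / 213 = 0.008545.
Darcy's law: Q = K · A · i = 8.430 × 2220 × 0.008545 = 159.9 m³/day.

160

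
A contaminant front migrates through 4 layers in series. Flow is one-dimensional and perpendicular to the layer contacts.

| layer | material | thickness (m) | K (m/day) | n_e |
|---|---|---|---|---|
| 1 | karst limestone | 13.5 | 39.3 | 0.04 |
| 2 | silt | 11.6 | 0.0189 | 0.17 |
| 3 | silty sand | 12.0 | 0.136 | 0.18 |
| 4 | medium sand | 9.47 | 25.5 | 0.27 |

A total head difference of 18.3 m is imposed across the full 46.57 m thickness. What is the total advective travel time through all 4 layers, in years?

With flow normal to the layers, continuity requires the same specific discharge q through every layer.
Σ(b_i/K_i) = 13.5/39.3 + 11.6/0.0189 + 12.0/0.136 + 9.47/25.5 = 702.7 d.
q = Δh / Σ(b_i/K_i) = 18.3 / 702.7 = 0.02604 m/day.
In each layer the seepage velocity is v_i = q/n_i, so the layer transit time is t_i = b_i·n_i / q:
  layer 1 (karst limestone): t_1 = 13.5 × 0.04 / 0.02604 = 20.74 d
  layer 2 (silt): t_2 = 11.6 × 0.17 / 0.02604 = 75.72 d
  layer 3 (silty sand): t_3 = 12.0 × 0.18 / 0.02604 = 82.94 d
  layer 4 (medium sand): t_4 = 9.47 × 0.27 / 0.02604 = 98.18 d
Total t = Σ t_i = 277.6 days = 0.7600 years.

0.760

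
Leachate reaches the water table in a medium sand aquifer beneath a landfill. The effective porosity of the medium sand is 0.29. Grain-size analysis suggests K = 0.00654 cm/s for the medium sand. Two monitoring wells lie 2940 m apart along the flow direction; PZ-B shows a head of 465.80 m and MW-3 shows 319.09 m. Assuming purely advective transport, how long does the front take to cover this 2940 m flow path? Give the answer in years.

Convert K: 0.00654 cm/s × 864 = 5.651 m/day.
Hydraulic gradient i = (465.80 − 319.09) / 2940 = 146.71 / 2940 = 0.04990.
Darcy flux q = K · i = 5.651 × 0.04990 = 0.2820 m/day.
Seepage velocity v = q / n_e = 0.2820 / 0.29 = 0.9723 m/day.
Travel time t = L / v = 2940 / 0.9723 = 3024 days = 8.278 years.

8.28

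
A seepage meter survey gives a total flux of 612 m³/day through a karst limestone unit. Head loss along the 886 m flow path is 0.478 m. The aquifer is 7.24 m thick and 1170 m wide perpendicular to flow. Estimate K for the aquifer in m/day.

Cross-sectional area A = 1170 × 7.24 = 8471 m².
Hydraulic gradient i = Δh / L = 0.478 / 886 = 0.0005395.
From Q = K·A·i, K = Q / (A·i) = 612 / (8471 × 0.0005395) = 133.9 m/day.

134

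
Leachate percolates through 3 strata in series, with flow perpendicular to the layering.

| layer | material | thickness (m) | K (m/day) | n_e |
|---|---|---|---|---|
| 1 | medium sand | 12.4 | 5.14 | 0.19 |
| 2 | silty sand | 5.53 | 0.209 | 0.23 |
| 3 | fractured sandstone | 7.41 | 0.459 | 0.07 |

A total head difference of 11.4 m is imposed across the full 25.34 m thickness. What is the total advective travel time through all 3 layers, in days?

16.4

With flow normal to the layers, continuity requires the same specific discharge q through every layer.
Σ(b_i/K_i) = 12.4/5.14 + 5.53/0.209 + 7.41/0.459 = 45.02 d.
q = Δh / Σ(b_i/K_i) = 11.4 / 45.02 = 0.2532 m/day.
In each layer the seepage velocity is v_i = q/n_i, so the layer transit time is t_i = b_i·n_i / q:
  layer 1 (medium sand): t_1 = 12.4 × 0.19 / 0.2532 = 9.303 d
  layer 2 (silty sand): t_2 = 5.53 × 0.23 / 0.2532 = 5.022 d
  layer 3 (fractured sandstone): t_3 = 7.41 × 0.07 / 0.2532 = 2.048 d
Total t = Σ t_i = 16.37 days.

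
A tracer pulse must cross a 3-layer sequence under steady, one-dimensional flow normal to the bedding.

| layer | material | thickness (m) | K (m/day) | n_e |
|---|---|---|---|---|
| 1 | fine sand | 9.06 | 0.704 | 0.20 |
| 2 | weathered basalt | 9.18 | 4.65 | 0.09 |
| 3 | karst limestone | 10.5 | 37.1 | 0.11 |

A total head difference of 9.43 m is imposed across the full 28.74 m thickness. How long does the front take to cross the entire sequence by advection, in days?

With flow normal to the layers, continuity requires the same specific discharge q through every layer.
Σ(b_i/K_i) = 9.06/0.704 + 9.18/4.65 + 10.5/37.1 = 15.13 d.
q = Δh / Σ(b_i/K_i) = 9.43 / 15.13 = 0.6234 m/day.
In each layer the seepage velocity is v_i = q/n_i, so the layer transit time is t_i = b_i·n_i / q:
  layer 1 (fine sand): t_1 = 9.06 × 0.20 / 0.6234 = 2.907 d
  layer 2 (weathered basalt): t_2 = 9.18 × 0.09 / 0.6234 = 1.325 d
  layer 3 (karst limestone): t_3 = 10.5 × 0.11 / 0.6234 = 1.853 d
Total t = Σ t_i = 6.085 days.

6.08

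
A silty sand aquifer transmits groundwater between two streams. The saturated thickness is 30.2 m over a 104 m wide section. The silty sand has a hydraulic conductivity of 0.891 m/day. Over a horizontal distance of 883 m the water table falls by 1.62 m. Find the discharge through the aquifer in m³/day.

Cross-sectional area A = 104 × 30.2 = 3141 m².
Hydraulic gradient i = Δh / L = 1.62 / 883 = 0.001835.
Darcy's law: Q = K · A · i = 0.8910 × 3141 × 0.001835 = 5.134 m³/day.

5.13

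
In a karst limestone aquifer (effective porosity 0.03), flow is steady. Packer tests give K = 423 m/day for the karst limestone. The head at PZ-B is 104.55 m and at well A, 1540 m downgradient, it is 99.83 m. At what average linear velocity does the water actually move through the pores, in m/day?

43.2

Hydraulic gradient i = (104.55 − 99.83) / 1540 = 4.72 / 1540 = 0.003065.
Darcy flux q = K · i = 423.0 × 0.003065 = 1.296 m/day.
Seepage velocity v = q / n_e = 1.296 / 0.03 = 43.22 m/day.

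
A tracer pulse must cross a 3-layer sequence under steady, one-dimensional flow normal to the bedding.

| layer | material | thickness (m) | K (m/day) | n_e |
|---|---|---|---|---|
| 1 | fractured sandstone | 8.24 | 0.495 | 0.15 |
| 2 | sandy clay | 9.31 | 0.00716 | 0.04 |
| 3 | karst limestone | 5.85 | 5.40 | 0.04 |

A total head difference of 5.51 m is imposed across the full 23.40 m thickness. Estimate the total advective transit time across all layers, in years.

With flow normal to the layers, continuity requires the same specific discharge q through every layer.
Σ(b_i/K_i) = 8.24/0.495 + 9.31/0.00716 + 5.85/5.40 = 1318 d.
q = Δh / Σ(b_i/K_i) = 5.51 / 1318 = 0.004181 m/day.
In each layer the seepage velocity is v_i = q/n_i, so the layer transit time is t_i = b_i·n_i / q:
  layer 1 (fractured sandstone): t_1 = 8.24 × 0.15 / 0.004181 = 295.7 d
  layer 2 (sandy clay): t_2 = 9.31 × 0.04 / 0.004181 = 89.08 d
  layer 3 (karst limestone): t_3 = 5.85 × 0.04 / 0.004181 = 55.97 d
Total t = Σ t_i = 440.7 days = 1.207 years.

1.21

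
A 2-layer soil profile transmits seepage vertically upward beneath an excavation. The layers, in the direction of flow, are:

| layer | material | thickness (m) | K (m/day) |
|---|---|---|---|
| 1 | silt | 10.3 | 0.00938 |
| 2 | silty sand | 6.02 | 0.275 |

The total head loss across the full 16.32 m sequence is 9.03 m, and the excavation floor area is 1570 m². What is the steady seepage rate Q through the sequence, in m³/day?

12.7

Flow is perpendicular to layering, so the layers act in series and the equivalent K is the thickness-weighted harmonic mean.
Total thickness L = 10.3 + 6.02 = 16.32 m.
Σ(b_i/K_i) = 10.3/0.00938 + 6.02/0.275 = 1120 d.
K_eq = L / Σ(b_i/K_i) = 16.32 / 1120 = 0.01457 m/day.
Q = K_eq · A · (Δh/L) = 0.01457 × 1570 × (9.03/16.32) = 12.66 m³/day.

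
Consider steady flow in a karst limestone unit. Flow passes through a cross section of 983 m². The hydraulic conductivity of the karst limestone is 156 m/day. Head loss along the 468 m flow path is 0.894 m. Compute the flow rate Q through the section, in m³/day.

Hydraulic gradient i = Δh / L = 0.894 / 468 = 0.001910.
Darcy's law: Q = K · A · i = 156.0 × 983.0 × 0.001910 = 292.9 m³/day.

293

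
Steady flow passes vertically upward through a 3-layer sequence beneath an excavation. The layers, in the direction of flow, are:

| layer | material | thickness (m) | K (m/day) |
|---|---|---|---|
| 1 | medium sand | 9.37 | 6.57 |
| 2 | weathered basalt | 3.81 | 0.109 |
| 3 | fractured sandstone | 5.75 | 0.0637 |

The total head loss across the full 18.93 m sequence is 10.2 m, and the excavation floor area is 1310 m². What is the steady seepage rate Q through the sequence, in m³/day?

106

Flow is perpendicular to layering, so the layers act in series and the equivalent K is the thickness-weighted harmonic mean.
Total thickness L = 9.37 + 3.81 + 5.75 = 18.93 m.
Σ(b_i/K_i) = 9.37/6.57 + 3.81/0.109 + 5.75/0.0637 = 126.6 d.
K_eq = L / Σ(b_i/K_i) = 18.93 / 126.6 = 0.1495 m/day.
Q = K_eq · A · (Δh/L) = 0.1495 × 1310 × (10.2/18.93) = 105.5 m³/day.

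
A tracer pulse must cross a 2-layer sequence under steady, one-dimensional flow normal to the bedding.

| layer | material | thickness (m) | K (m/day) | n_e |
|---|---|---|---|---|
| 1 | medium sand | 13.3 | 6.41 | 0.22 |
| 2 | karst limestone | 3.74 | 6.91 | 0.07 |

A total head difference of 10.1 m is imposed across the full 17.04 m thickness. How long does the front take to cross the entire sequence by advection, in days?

With flow normal to the layers, continuity requires the same specific discharge q through every layer.
Σ(b_i/K_i) = 13.3/6.41 + 3.74/6.91 = 2.616 d.
q = Δh / Σ(b_i/K_i) = 10.1 / 2.616 = 3.861 m/day.
In each layer the seepage velocity is v_i = q/n_i, so the layer transit time is t_i = b_i·n_i / q:
  layer 1 (medium sand): t_1 = 13.3 × 0.22 / 3.861 = 0.7579 d
  layer 2 (karst limestone): t_2 = 3.74 × 0.07 / 3.861 = 0.06781 d
Total t = Σ t_i = 0.8257 days.

0.826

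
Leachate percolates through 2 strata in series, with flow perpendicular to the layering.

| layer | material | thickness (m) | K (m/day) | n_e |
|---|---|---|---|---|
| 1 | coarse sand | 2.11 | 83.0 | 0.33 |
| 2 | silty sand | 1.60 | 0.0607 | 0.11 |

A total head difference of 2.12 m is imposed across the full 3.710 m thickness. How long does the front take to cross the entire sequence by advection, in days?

10.9

With flow normal to the layers, continuity requires the same specific discharge q through every layer.
Σ(b_i/K_i) = 2.11/83.0 + 1.60/0.0607 = 26.38 d.
q = Δh / Σ(b_i/K_i) = 2.12 / 26.38 = 0.08035 m/day.
In each layer the seepage velocity is v_i = q/n_i, so the layer transit time is t_i = b_i·n_i / q:
  layer 1 (coarse sand): t_1 = 2.11 × 0.33 / 0.08035 = 8.666 d
  layer 2 (silty sand): t_2 = 1.60 × 0.11 / 0.08035 = 2.190 d
Total t = Σ t_i = 10.86 days.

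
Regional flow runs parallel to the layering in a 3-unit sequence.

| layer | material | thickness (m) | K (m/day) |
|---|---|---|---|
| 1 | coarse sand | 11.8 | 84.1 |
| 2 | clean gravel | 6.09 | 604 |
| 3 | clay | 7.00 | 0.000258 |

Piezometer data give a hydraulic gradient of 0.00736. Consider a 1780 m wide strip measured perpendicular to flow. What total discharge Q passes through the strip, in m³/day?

Flow is parallel to layering, so each bed carries its own Darcy discharge and the transmissivities add.
Σ(K_i·b_i) = 84.1×11.8 + 604×6.09 + 0.000258×7.00 = 4671 m²/day.
Hydraulic gradient i = 0.00736.
Q = Σ(K_i·b_i) · W · i = 4671 × 1780 × 0.007360 = 61190 m³/day.

61200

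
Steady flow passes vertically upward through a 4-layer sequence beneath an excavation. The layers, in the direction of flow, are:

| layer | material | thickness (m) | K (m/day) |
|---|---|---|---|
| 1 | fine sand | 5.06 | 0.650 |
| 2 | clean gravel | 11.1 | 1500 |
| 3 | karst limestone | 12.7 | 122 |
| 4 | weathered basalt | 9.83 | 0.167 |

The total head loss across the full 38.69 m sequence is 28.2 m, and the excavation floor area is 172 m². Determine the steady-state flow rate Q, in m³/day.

Flow is perpendicular to layering, so the layers act in series and the equivalent K is the thickness-weighted harmonic mean.
Total thickness L = 5.06 + 11.1 + 12.7 + 9.83 = 38.69 m.
Σ(b_i/K_i) = 5.06/0.650 + 11.1/1500 + 12.7/122 + 9.83/0.167 = 66.76 d.
K_eq = L / Σ(b_i/K_i) = 38.69 / 66.76 = 0.5796 m/day.
Q = K_eq · A · (Δh/L) = 0.5796 × 172 × (28.2/38.69) = 72.66 m³/day.

72.7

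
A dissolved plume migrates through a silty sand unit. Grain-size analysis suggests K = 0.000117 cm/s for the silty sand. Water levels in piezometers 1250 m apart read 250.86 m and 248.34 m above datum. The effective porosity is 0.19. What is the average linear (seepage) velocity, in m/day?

0.00107

Convert K: 0.000117 cm/s × 864 = 0.1011 m/day.
Hydraulic gradient i = (250.86 − 248.34) / 1250 = 2.52 / 1250 = 0.002016.
Darcy flux q = K · i = 0.1011 × 0.002016 = 0.0002038 m/day.
Seepage velocity v = q / n_e = 0.0002038 / 0.19 = 0.001073 m/day.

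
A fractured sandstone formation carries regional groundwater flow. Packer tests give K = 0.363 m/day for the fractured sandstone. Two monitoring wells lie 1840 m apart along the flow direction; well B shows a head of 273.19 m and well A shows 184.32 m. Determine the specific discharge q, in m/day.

0.0175

Hydraulic gradient i = (273.19 − 184.32) / 1840 = 88.87 / 1840 = 0.04830.
Specific discharge q = K · i = 0.3630 × 0.04830 = 0.01753 m/day.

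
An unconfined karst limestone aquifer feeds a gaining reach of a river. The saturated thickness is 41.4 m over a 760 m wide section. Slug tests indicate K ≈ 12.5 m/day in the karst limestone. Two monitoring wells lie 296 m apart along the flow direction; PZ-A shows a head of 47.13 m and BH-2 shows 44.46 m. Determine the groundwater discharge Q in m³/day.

3550

Cross-sectional area A = 760 × 41.4 = 31464 m².
Hydraulic gradient i = (47.13 − 44.46) / 296 = 2.67 / 296 = 0.009020.
Darcy's law: Q = K · A · i = 12.50 × 31464 × 0.009020 = 3548 m³/day.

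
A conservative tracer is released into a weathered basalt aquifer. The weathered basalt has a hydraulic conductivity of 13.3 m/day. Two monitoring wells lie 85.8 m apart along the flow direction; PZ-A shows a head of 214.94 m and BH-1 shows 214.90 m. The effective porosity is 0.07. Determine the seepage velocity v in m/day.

0.0886

Hydraulic gradient i = (214.94 − 214.90) / 85.8 = 0.04 / 85.8 = 0.0004662.
Darcy flux q = K · i = 13.30 × 0.0004662 = 0.006200 m/day.
Seepage velocity v = q / n_e = 0.006200 / 0.07 = 0.08858 m/day.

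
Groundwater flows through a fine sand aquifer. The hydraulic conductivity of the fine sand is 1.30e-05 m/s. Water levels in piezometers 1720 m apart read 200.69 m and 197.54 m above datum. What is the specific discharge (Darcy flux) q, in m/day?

Convert K: 1.30e-05 m/s × 86400 = 1.123 m/day.
Hydraulic gradient i = (200.69 − 197.54) / 1720 = 3.15 / 1720 = 0.001831.
Specific discharge q = K · i = 1.123 × 0.001831 = 0.002057 m/day.

0.00206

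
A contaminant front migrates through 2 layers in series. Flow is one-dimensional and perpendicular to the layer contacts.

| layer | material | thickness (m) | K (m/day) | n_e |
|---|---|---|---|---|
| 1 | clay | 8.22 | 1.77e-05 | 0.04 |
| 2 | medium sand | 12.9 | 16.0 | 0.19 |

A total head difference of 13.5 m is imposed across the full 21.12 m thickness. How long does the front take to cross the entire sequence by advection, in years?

With flow normal to the layers, continuity requires the same specific discharge q through every layer.
Σ(b_i/K_i) = 8.22/1.77e-05 + 12.9/16.0 = 4.644e+05 d.
q = Δh / Σ(b_i/K_i) = 13.5 / 4.644e+05 = 2.907e-05 m/day.
In each layer the seepage velocity is v_i = q/n_i, so the layer transit time is t_i = b_i·n_i / q:
  layer 1 (clay): t_1 = 8.22 × 0.04 / 2.907e-05 = 11311 d
  layer 2 (medium sand): t_2 = 12.9 × 0.19 / 2.907e-05 = 84316 d
Total t = Σ t_i = 95627 days = 261.8 years.

262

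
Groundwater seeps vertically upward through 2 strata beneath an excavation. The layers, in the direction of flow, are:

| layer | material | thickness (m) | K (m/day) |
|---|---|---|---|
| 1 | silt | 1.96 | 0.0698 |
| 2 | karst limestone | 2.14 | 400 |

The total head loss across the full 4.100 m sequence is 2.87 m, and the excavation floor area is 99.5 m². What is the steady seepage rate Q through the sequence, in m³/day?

10.2

Flow is perpendicular to layering, so the layers act in series and the equivalent K is the thickness-weighted harmonic mean.
Total thickness L = 1.96 + 2.14 = 4.100 m.
Σ(b_i/K_i) = 1.96/0.0698 + 2.14/400 = 28.09 d.
K_eq = L / Σ(b_i/K_i) = 4.100 / 28.09 = 0.1460 m/day.
Q = K_eq · A · (Δh/L) = 0.1460 × 99.5 × (2.87/4.100) = 10.17 m³/day.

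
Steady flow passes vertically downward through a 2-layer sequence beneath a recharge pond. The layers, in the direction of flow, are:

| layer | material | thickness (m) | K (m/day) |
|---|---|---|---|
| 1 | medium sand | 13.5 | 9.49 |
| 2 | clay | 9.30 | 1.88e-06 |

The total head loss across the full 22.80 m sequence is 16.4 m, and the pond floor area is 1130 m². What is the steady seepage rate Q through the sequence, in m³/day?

0.00375

Flow is perpendicular to layering, so the layers act in series and the equivalent K is the thickness-weighted harmonic mean.
Total thickness L = 13.5 + 9.30 = 22.80 m.
Σ(b_i/K_i) = 13.5/9.49 + 9.30/1.88e-06 = 4.947e+06 d.
K_eq = L / Σ(b_i/K_i) = 22.80 / 4.947e+06 = 4.609e-06 m/day.
Q = K_eq · A · (Δh/L) = 4.609e-06 × 1130 × (16.4/22.80) = 0.003746 m³/day.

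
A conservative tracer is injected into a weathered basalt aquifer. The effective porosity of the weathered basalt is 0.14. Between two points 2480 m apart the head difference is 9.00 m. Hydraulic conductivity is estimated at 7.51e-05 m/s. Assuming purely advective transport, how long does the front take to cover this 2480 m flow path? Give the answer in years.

Convert K: 7.51e-05 m/s × 86400 = 6.489 m/day.
Hydraulic gradient i = Δh / L = 9.00 / 2480 = 0.003629.
Darcy flux q = K · i = 6.489 × 0.003629 = 0.02355 m/day.
Seepage velocity v = q / n_e = 0.02355 / 0.14 = 0.1682 m/day.
Travel time t = L / v = 2480 / 0.1682 = 14745 days = 40.37 years.

40.4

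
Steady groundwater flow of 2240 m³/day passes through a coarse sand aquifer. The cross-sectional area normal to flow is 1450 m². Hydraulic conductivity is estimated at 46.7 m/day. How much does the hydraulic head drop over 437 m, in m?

From Q = K·A·i, i = Q / (K·A) = 2240 / (46.70 × 1450) = 0.03308.
Head loss Δh = i · L = 0.03308 × 437 = 14.46 m.

14.5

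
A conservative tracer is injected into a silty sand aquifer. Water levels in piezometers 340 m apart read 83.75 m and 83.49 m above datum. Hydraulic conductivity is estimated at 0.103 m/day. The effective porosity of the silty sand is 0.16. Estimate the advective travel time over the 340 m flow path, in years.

1890

Hydraulic gradient i = (83.75 − 83.49) / 340 = 0.26 / 340 = 0.0007647.
Darcy flux q = K · i = 0.1030 × 0.0007647 = 7.876e-05 m/day.
Seepage velocity v = q / n_e = 7.876e-05 / 0.16 = 0.0004923 m/day.
Travel time t = L / v = 340 / 0.0004923 = 6.907e+05 days = 1891 years.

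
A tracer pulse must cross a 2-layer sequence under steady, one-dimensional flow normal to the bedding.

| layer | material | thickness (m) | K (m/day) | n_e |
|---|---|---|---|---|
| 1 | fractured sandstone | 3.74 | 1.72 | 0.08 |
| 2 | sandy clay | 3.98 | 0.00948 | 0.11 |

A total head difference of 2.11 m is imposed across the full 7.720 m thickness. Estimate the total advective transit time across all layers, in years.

0.404

With flow normal to the layers, continuity requires the same specific discharge q through every layer.
Σ(b_i/K_i) = 3.74/1.72 + 3.98/0.00948 = 422.0 d.
q = Δh / Σ(b_i/K_i) = 2.11 / 422.0 = 0.005000 m/day.
In each layer the seepage velocity is v_i = q/n_i, so the layer transit time is t_i = b_i·n_i / q:
  layer 1 (fractured sandstone): t_1 = 3.74 × 0.08 / 0.005000 = 59.84 d
  layer 2 (sandy clay): t_2 = 3.98 × 0.11 / 0.005000 = 87.56 d
Total t = Σ t_i = 147.4 days = 0.4036 years.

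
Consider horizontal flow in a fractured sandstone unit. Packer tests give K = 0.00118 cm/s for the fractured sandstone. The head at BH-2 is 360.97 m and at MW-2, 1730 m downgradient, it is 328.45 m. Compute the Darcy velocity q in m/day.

0.0192

Convert K: 0.00118 cm/s × 864 = 1.020 m/day.
Hydraulic gradient i = (360.97 − 328.45) / 1730 = 32.52 / 1730 = 0.01880.
Specific discharge q = K · i = 1.020 × 0.01880 = 0.01916 m/day.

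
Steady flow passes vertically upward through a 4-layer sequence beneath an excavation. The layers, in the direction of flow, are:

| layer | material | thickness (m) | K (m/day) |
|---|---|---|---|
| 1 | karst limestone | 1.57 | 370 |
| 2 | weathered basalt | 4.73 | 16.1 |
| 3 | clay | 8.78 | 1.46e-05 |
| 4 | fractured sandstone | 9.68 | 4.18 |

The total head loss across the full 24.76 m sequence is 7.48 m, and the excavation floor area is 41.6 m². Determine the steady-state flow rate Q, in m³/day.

Flow is perpendicular to layering, so the layers act in series and the equivalent K is the thickness-weighted harmonic mean.
Total thickness L = 1.57 + 4.73 + 8.78 + 9.68 = 24.76 m.
Σ(b_i/K_i) = 1.57/370 + 4.73/16.1 + 8.78/1.46e-05 + 9.68/4.18 = 6.014e+05 d.
K_eq = L / Σ(b_i/K_i) = 24.76 / 6.014e+05 = 4.117e-05 m/day.
Q = K_eq · A · (Δh/L) = 4.117e-05 × 41.6 × (7.48/24.76) = 0.0005174 m³/day.

0.000517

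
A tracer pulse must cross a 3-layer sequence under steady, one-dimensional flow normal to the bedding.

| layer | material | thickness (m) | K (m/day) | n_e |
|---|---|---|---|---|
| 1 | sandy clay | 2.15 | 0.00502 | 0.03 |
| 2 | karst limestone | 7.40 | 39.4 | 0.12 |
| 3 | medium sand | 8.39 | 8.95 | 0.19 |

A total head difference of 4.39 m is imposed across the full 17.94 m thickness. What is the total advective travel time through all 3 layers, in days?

With flow normal to the layers, continuity requires the same specific discharge q through every layer.
Σ(b_i/K_i) = 2.15/0.00502 + 7.40/39.4 + 8.39/8.95 = 429.4 d.
q = Δh / Σ(b_i/K_i) = 4.39 / 429.4 = 0.01022 m/day.
In each layer the seepage velocity is v_i = q/n_i, so the layer transit time is t_i = b_i·n_i / q:
  layer 1 (sandy clay): t_1 = 2.15 × 0.03 / 0.01022 = 6.309 d
  layer 2 (karst limestone): t_2 = 7.40 × 0.12 / 0.01022 = 86.86 d
  layer 3 (medium sand): t_3 = 8.39 × 0.19 / 0.01022 = 155.9 d
Total t = Σ t_i = 249.1 days.

249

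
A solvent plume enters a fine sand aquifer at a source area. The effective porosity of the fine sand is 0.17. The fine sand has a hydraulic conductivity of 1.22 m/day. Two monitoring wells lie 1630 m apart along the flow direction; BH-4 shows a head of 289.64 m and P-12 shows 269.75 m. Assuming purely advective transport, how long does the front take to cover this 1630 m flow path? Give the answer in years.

51.0

Hydraulic gradient i = (289.64 − 269.75) / 1630 = 19.89 / 1630 = 0.01220.
Darcy flux q = K · i = 1.220 × 0.01220 = 0.01489 m/day.
Seepage velocity v = q / n_e = 0.01489 / 0.17 = 0.08757 m/day.
Travel time t = L / v = 1630 / 0.08757 = 18614 days = 50.96 years.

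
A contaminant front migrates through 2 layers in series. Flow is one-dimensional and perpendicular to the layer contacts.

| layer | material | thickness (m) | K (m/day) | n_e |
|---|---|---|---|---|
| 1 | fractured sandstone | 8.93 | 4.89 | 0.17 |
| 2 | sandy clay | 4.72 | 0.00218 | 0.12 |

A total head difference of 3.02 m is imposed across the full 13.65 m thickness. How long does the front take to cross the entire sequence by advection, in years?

4.10

With flow normal to the layers, continuity requires the same specific discharge q through every layer.
Σ(b_i/K_i) = 8.93/4.89 + 4.72/0.00218 = 2167 d.
q = Δh / Σ(b_i/K_i) = 3.02 / 2167 = 0.001394 m/day.
In each layer the seepage velocity is v_i = q/n_i, so the layer transit time is t_i = b_i·n_i / q:
  layer 1 (fractured sandstone): t_1 = 8.93 × 0.17 / 0.001394 = 1089 d
  layer 2 (sandy clay): t_2 = 4.72 × 0.12 / 0.001394 = 406.4 d
Total t = Σ t_i = 1496 days = 4.095 years.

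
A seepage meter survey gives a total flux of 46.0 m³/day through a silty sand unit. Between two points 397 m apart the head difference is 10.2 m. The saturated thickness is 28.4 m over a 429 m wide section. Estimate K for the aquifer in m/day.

0.147

Cross-sectional area A = 429 × 28.4 = 12184 m².
Hydraulic gradient i = Δh / L = 10.2 / 397 = 0.02569.
From Q = K·A·i, K = Q / (A·i) = 46.0 / (12184 × 0.02569) = 0.1470 m/day.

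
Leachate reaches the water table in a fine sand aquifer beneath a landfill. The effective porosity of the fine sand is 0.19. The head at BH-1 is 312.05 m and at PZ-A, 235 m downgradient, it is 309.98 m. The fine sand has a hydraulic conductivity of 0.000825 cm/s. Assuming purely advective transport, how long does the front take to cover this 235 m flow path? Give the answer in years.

19.5

Convert K: 0.000825 cm/s × 864 = 0.7128 m/day.
Hydraulic gradient i = (312.05 − 309.98) / 235 = 2.07 / 235 = 0.008809.
Darcy flux q = K · i = 0.7128 × 0.008809 = 0.006279 m/day.
Seepage velocity v = q / n_e = 0.006279 / 0.19 = 0.03305 m/day.
Travel time t = L / v = 235 / 0.03305 = 7111 days = 19.47 years.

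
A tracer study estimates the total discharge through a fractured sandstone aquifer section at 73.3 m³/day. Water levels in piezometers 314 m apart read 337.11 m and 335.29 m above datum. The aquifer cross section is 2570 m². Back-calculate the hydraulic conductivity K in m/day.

Hydraulic gradient i = (337.11 − 335.29) / 314 = 1.82 / 314 = 0.005796.
From Q = K·A·i, K = Q / (A·i) = 73.3 / (2570 × 0.005796) = 4.921 m/day.

4.92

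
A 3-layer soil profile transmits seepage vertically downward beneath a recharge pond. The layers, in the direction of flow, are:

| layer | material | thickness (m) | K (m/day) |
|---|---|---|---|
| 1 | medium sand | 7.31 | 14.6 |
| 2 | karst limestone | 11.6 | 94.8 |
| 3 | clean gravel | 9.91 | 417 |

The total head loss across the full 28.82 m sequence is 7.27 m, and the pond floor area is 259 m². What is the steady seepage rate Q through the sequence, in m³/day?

2910

Flow is perpendicular to layering, so the layers act in series and the equivalent K is the thickness-weighted harmonic mean.
Total thickness L = 7.31 + 11.6 + 9.91 = 28.82 m.
Σ(b_i/K_i) = 7.31/14.6 + 11.6/94.8 + 9.91/417 = 0.6468 d.
K_eq = L / Σ(b_i/K_i) = 28.82 / 0.6468 = 44.56 m/day.
Q = K_eq · A · (Δh/L) = 44.56 × 259 × (7.27/28.82) = 2911 m³/day.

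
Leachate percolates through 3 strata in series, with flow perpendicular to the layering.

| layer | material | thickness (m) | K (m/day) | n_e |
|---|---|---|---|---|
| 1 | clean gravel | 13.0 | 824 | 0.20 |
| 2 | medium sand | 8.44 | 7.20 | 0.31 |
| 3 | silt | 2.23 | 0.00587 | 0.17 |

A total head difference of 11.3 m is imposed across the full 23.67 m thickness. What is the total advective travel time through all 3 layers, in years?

With flow normal to the layers, continuity requires the same specific discharge q through every layer.
Σ(b_i/K_i) = 13.0/824 + 8.44/7.20 + 2.23/0.00587 = 381.1 d.
q = Δh / Σ(b_i/K_i) = 11.3 / 381.1 = 0.02965 m/day.
In each layer the seepage velocity is v_i = q/n_i, so the layer transit time is t_i = b_i·n_i / q:
  layer 1 (clean gravel): t_1 = 13.0 × 0.20 / 0.02965 = 87.68 d
  layer 2 (medium sand): t_2 = 8.44 × 0.31 / 0.02965 = 88.24 d
  layer 3 (silt): t_3 = 2.23 × 0.17 / 0.02965 = 12.78 d
Total t = Σ t_i = 188.7 days = 0.5166 years.

0.517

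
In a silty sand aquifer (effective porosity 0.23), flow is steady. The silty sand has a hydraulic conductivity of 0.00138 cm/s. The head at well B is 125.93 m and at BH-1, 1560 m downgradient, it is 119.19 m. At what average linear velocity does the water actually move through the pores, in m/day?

0.0224

Convert K: 0.00138 cm/s × 864 = 1.192 m/day.
Hydraulic gradient i = (125.93 − 119.19) / 1560 = 6.74 / 1560 = 0.004321.
Darcy flux q = K · i = 1.192 × 0.004321 = 0.005151 m/day.
Seepage velocity v = q / n_e = 0.005151 / 0.23 = 0.02240 m/day.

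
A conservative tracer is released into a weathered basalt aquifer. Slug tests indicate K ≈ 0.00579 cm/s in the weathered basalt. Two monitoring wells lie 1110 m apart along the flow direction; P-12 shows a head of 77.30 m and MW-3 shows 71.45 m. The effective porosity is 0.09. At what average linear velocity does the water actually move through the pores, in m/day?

Convert K: 0.00579 cm/s × 864 = 5.003 m/day.
Hydraulic gradient i = (77.30 − 71.45) / 1110 = 5.85 / 1110 = 0.005270.
Darcy flux q = K · i = 5.003 × 0.005270 = 0.02636 m/day.
Seepage velocity v = q / n_e = 0.02636 / 0.09 = 0.2929 m/day.

0.293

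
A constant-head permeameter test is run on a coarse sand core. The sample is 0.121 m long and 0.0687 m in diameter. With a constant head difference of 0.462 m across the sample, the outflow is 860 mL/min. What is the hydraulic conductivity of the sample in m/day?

87.5

Cross-sectional area A = π·(d/2)² = π × (0.0687/2)² = 0.003707 m².
Convert discharge: 860 mL/min = 1.433e-05 m³/s.
Darcy's law rearranged: K = Q·L / (A·Δh) = 1.433e-05 × 0.121 / (0.003707 × 0.462) = 0.001013 m/s = 87.50 m/day.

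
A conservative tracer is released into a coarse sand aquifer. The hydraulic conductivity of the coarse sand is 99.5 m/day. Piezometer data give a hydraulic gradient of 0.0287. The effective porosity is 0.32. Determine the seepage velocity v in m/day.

Hydraulic gradient i = 0.0287.
Darcy flux q = K · i = 99.50 × 0.02870 = 2.856 m/day.
Seepage velocity v = q / n_e = 2.856 / 0.32 = 8.924 m/day.

8.92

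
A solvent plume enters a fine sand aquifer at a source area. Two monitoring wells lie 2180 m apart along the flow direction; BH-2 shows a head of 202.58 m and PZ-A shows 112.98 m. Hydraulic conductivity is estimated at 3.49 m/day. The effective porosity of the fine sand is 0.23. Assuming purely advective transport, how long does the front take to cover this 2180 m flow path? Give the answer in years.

Hydraulic gradient i = (202.58 − 112.98) / 2180 = 89.6 / 2180 = 0.04110.
Darcy flux q = K · i = 3.490 × 0.04110 = 0.1434 m/day.
Seepage velocity v = q / n_e = 0.1434 / 0.23 = 0.6237 m/day.
Travel time t = L / v = 2180 / 0.6237 = 3495 days = 9.570 years.

9.57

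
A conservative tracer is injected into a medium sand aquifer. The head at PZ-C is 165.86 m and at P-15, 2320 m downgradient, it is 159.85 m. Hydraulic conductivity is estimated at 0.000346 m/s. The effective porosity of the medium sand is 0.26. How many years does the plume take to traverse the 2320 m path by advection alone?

21.3

Convert K: 0.000346 m/s × 86400 = 29.89 m/day.
Hydraulic gradient i = (165.86 − 159.85) / 2320 = 6.01 / 2320 = 0.002591.
Darcy flux q = K · i = 29.89 × 0.002591 = 0.07744 m/day.
Seepage velocity v = q / n_e = 0.07744 / 0.26 = 0.2979 m/day.
Travel time t = L / v = 2320 / 0.2979 = 7789 days = 21.33 years.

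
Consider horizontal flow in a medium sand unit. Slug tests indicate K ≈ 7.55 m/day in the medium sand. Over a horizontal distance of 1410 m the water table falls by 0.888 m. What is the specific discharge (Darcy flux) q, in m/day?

Hydraulic gradient i = Δh / L = 0.888 / 1410 = 0.0006298.
Specific discharge q = K · i = 7.550 × 0.0006298 = 0.004755 m/day.

0.00475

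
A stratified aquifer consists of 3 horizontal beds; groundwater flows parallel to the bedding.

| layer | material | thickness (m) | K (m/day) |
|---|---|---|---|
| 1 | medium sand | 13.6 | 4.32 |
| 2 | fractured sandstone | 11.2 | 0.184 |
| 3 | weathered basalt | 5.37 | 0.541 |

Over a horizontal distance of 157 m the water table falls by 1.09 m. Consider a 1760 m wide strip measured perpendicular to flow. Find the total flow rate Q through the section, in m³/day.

Flow is parallel to layering, so each bed carries its own Darcy discharge and the transmissivities add.
Σ(K_i·b_i) = 4.32×13.6 + 0.184×11.2 + 0.541×5.37 = 63.72 m²/day.
Hydraulic gradient i = Δh / L = 1.09 / 157 = 0.006943.
Q = Σ(K_i·b_i) · W · i = 63.72 × 1760 × 0.006943 = 778.6 m³/day.

779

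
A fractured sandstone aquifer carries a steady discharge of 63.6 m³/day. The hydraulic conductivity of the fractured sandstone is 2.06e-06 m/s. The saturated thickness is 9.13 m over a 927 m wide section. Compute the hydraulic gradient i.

0.0422

Convert K: 2.06e-06 m/s × 86400 = 0.1780 m/day.
Cross-sectional area A = 927 × 9.13 = 8464 m².
From Q = K·A·i, i = Q / (K·A) = 63.6 / (0.1780 × 8464) = 0.04222.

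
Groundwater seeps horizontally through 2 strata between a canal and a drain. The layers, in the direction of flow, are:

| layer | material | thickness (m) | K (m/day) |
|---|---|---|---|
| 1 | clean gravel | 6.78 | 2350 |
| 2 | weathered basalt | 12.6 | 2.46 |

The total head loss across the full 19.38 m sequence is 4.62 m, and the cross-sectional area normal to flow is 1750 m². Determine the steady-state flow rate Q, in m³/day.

Flow is perpendicular to layering, so the layers act in series and the equivalent K is the thickness-weighted harmonic mean.
Total thickness L = 6.78 + 12.6 = 19.38 m.
Σ(b_i/K_i) = 6.78/2350 + 12.6/2.46 = 5.125 d.
K_eq = L / Σ(b_i/K_i) = 19.38 / 5.125 = 3.782 m/day.
Q = K_eq · A · (Δh/L) = 3.782 × 1750 × (4.62/19.38) = 1578 m³/day.

1580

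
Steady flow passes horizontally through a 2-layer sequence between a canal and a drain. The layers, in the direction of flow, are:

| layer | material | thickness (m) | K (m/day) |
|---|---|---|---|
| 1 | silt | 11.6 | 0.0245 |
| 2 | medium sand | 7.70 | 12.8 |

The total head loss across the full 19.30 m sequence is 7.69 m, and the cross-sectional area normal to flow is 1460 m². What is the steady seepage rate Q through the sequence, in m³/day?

23.7

Flow is perpendicular to layering, so the layers act in series and the equivalent K is the thickness-weighted harmonic mean.
Total thickness L = 11.6 + 7.70 = 19.30 m.
Σ(b_i/K_i) = 11.6/0.0245 + 7.70/12.8 = 474.1 d.
K_eq = L / Σ(b_i/K_i) = 19.30 / 474.1 = 0.04071 m/day.
Q = K_eq · A · (Δh/L) = 0.04071 × 1460 × (7.69/19.30) = 23.68 m³/day.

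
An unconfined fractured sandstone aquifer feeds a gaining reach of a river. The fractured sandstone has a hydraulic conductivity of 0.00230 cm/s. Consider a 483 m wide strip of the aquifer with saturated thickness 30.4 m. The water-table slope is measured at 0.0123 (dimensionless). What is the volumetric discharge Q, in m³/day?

Convert K: 0.00230 cm/s × 864 = 1.987 m/day.
Cross-sectional area A = 483 × 30.4 = 14683 m².
Hydraulic gradient i = 0.0123.
Darcy's law: Q = K · A · i = 1.987 × 14683 × 0.01230 = 358.9 m³/day.

359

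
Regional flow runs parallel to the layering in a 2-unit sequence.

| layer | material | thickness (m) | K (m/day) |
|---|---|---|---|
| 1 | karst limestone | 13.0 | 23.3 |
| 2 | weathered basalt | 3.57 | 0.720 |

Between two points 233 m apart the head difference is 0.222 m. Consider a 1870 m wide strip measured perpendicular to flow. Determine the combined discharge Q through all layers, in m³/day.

Flow is parallel to layering, so each bed carries its own Darcy discharge and the transmissivities add.
Σ(K_i·b_i) = 23.3×13.0 + 0.720×3.57 = 305.5 m²/day.
Hydraulic gradient i = Δh / L = 0.222 / 233 = 0.0009528.
Q = Σ(K_i·b_i) · W · i = 305.5 × 1870 × 0.0009528 = 544.3 m³/day.

544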